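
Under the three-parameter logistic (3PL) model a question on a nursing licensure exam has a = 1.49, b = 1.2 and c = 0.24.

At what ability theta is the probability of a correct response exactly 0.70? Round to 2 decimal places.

P(theta) = c + (1 − c) · 1 / (1 + exp(−a(theta − b)))
Remove guessing floor: (0.70 − 0.24)/(1 − 0.24) = 0.6053
logit = ln(0.6053/0.3947) = 0.4274
theta = b + logit/(a) = 1.2 + 0.4274/1.4900 = 1.4869

1.49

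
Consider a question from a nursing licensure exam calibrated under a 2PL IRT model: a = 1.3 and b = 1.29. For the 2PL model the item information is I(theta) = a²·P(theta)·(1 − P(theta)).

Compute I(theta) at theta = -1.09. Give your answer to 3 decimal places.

0.070

P = 1/(1+e^{3.0940}) = 0.0434
P(1−P) = 0.0434 × 0.9566 = 0.0415
I = a² × P(1−P) = 1.3² × 0.0415 = 0.07009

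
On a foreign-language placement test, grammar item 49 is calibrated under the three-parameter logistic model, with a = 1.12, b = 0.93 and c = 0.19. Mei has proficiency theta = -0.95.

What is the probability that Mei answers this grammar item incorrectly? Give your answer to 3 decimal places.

0.722

P(theta) = c + (1 − c) · 1 / (1 + exp(−a(theta − b)))
Exponent: 1.12 × (-0.95 − 0.93) = -2.1056
1/(1 + e^{2.1056}) = 0.1086
P = 0.19 + 0.81 × 0.1086 = 0.2779
P(incorrect) = 1 − 0.2779 = 0.7221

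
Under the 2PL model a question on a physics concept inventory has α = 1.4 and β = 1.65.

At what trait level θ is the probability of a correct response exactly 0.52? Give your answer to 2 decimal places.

1.71

P(θ) = 1 / (1 + exp(−α(θ − β)))
logit = ln(0.5200/0.4800) = 0.0800
θ = β + logit/(α) = 1.65 + 0.0800/1.4000 = 1.7072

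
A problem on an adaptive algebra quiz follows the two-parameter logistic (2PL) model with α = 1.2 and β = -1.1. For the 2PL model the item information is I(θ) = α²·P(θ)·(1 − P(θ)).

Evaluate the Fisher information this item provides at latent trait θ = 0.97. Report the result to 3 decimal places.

P = 1/(1+e^{-2.4840}) = 0.9230
P(1−P) = 0.9230 × 0.0770 = 0.0711
I = α² × P(1−P) = 1.2² × 0.0711 = 0.10233

0.102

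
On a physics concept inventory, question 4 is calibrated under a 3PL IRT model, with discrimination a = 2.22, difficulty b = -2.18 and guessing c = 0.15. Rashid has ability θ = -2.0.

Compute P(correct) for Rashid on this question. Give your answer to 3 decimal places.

0.659

P(θ) = c + (1 − c) · 1 / (1 + exp(−a(θ − b)))
Exponent: 2.22 × (-2.0 − (-2.18)) = 0.3996
1/(1 + e^{-0.3996}) = 0.5986
P = 0.15 + 0.85 × 0.5986 = 0.6588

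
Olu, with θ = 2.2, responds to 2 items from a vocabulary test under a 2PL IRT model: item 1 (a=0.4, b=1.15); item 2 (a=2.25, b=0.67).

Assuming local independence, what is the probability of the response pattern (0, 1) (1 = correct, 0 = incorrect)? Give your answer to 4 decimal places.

P(θ) = 1 / (1 + exp(−a(θ − b)))
P_1 = 1/(1+e^{-0.4200}) = 0.6035
P_2 = 1/(1+e^{-3.4425}) = 0.9690
L = (1−P_1) × P_2 = 0.3965 × 0.9690 = 0.38423

0.3842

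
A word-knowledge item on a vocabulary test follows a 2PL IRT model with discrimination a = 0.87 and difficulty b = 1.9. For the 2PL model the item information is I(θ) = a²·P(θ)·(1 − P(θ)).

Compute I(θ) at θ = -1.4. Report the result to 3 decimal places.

0.038

P = 1/(1+e^{2.8710}) = 0.0536
P(1−P) = 0.0536 × 0.9464 = 0.0507
I = a² × P(1−P) = 0.87² × 0.0507 = 0.03840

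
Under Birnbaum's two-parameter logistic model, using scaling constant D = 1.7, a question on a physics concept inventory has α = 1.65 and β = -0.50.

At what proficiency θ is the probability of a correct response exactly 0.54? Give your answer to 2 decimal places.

-0.44

P(θ) = 1 / (1 + exp(−D·α(θ − β)))
logit = ln(0.5400/0.4600) = 0.1603
θ = β + logit/(1.7·α) = -0.50 + 0.1603/2.8050 = -0.4428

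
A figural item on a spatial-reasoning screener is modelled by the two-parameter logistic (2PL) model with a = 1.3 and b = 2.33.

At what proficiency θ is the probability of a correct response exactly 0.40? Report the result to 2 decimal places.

2.02

P(θ) = 1 / (1 + exp(−a(θ − b)))
logit = ln(0.4000/0.6000) = -0.4055
θ = b + logit/(a) = 2.33 + (-0.4055)/1.3000 = 2.0181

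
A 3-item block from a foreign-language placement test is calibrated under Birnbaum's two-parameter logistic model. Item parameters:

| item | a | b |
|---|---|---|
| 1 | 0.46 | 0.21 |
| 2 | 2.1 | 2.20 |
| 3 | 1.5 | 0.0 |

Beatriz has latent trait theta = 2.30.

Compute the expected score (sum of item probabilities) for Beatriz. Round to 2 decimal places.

2.24

P(theta) = 1 / (1 + exp(−a(theta − b)))
P_1 = 1/(1+e^{-0.9614}) = 0.7234
P_2 = 1/(1+e^{-0.2100}) = 0.5523
P_3 = 1/(1+e^{-3.4500}) = 0.9692
E[score] = 0.7234 + 0.5523 + 0.9692 = 2.2449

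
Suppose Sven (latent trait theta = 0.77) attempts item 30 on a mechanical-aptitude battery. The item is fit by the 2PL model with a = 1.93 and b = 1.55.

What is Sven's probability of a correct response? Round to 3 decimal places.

0.182

P(theta) = 1 / (1 + exp(−a(theta − b)))
Exponent: 1.93 × (0.77 − 1.55) = -1.5054
1/(1 + e^{1.5054}) = 0.1816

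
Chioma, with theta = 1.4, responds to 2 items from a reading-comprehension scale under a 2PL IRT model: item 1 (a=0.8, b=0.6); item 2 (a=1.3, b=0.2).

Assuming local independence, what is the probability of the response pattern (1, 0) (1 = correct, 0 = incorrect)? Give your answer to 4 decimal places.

0.1137

P(theta) = 1 / (1 + exp(−a(theta − b)))
P_1 = 1/(1+e^{-0.6400}) = 0.6548
P_2 = 1/(1+e^{-1.5600}) = 0.8264
L = P_1 × (1−P_2) = 0.6548 × 0.1736 = 0.11370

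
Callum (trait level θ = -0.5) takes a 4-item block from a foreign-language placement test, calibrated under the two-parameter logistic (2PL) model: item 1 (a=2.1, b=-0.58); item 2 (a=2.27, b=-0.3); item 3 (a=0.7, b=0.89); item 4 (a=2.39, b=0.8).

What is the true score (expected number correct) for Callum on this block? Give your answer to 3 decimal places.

1.247

P(θ) = 1 / (1 + exp(−a(θ − b)))
P_1 = 1/(1+e^{-0.1680}) = 0.5419
P_2 = 1/(1+e^{0.4540}) = 0.3884
P_3 = 1/(1+e^{0.9730}) = 0.2743
P_4 = 1/(1+e^{3.1070}) = 0.0428
E[score] = 0.5419 + 0.3884 + 0.2743 + 0.0428 = 1.2474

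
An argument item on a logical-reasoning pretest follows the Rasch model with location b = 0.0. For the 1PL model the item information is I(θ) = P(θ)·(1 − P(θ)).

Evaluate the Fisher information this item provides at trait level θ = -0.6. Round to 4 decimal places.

P = 1/(1+e^{0.6000}) = 0.3543
P(1−P) = 0.3543 × 0.6457 = 0.2288
I = P(1−P) = 0.22878

0.2288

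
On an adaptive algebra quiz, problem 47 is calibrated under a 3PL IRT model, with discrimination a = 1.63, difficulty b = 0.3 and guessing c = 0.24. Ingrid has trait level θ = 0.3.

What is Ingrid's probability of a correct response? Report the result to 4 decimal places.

0.6200

P(θ) = c + (1 − c) · 1 / (1 + exp(−a(θ − b)))
Exponent: 1.63 × (0.3 − 0.3) = 0.0000
1/(1 + e^{0.0000}) = 0.5000
P = 0.24 + 0.76 × 0.5000 = 0.6200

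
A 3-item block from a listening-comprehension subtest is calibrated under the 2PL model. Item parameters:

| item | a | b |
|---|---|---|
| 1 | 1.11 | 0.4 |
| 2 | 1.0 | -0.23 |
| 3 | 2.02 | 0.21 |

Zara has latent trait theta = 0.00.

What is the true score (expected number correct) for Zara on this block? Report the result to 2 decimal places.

1.34

P(theta) = 1 / (1 + exp(−a(theta − b)))
P_1 = 1/(1+e^{0.4440}) = 0.3908
P_2 = 1/(1+e^{-0.2300}) = 0.5572
P_3 = 1/(1+e^{0.4242}) = 0.3955
E[score] = 0.3908 + 0.5572 + 0.3955 = 1.3435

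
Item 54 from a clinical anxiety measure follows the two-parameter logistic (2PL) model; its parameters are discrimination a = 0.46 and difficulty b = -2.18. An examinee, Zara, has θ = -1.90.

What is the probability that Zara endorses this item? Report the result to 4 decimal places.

P(θ) = 1 / (1 + exp(−a(θ − b)))
Exponent: 0.46 × (-1.90 − (-2.18)) = 0.1288
1/(1 + e^{-0.1288}) = 0.5322

0.5322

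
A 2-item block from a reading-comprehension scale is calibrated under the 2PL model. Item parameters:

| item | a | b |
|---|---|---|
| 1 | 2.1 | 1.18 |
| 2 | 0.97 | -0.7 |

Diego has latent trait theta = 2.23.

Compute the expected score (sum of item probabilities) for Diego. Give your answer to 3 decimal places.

1.846

P(theta) = 1 / (1 + exp(−a(theta − b)))
P_1 = 1/(1+e^{-2.2050}) = 0.9007
P_2 = 1/(1+e^{-2.8421}) = 0.9449
E[score] = 0.9007 + 0.9449 = 1.8456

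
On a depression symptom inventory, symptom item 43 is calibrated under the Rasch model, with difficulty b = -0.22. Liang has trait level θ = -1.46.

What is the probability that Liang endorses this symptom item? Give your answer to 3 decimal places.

P(θ) = 1 / (1 + exp(−(θ − b)))
Exponent: (-1.46 − (-0.22)) = -1.2400
1/(1 + e^{1.2400}) = 0.2244
P = 0.2244

0.224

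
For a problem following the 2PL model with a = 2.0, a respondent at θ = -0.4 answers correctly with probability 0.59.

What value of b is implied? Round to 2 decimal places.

-0.58

P(θ) = 1 / (1 + exp(−a(θ − b)))
logit(0.59) = ln(0.59/0.41) = 0.3640
b = θ − logit/(a) = -0.4 − 0.3640/2.0000 = -0.5820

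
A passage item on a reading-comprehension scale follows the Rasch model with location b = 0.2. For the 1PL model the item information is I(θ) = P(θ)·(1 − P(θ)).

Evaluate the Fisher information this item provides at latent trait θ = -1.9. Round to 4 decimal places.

P = 1/(1+e^{2.1000}) = 0.1091
P(1−P) = 0.1091 × 0.8909 = 0.0972
I = P(1−P) = 0.09719

0.0972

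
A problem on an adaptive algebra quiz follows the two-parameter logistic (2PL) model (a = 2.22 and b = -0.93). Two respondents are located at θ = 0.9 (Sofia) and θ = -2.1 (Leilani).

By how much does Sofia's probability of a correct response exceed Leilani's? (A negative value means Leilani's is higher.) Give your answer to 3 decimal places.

0.914

P(θ) = 1 / (1 + exp(−a(θ − b)))
P(Sofia) = 0.9831  [exponent 4.0626]
P(Leilani) = 0.0693  [exponent -2.5974]
Difference = 0.9831 − 0.0693 = 0.9138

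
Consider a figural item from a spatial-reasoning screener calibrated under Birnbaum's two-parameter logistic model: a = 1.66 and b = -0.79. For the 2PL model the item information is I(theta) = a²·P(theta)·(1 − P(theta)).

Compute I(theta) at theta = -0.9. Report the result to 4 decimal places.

0.6832

P = 1/(1+e^{0.1826}) = 0.4545
P(1−P) = 0.4545 × 0.5455 = 0.2479
I = a² × P(1−P) = 1.66² × 0.2479 = 0.68319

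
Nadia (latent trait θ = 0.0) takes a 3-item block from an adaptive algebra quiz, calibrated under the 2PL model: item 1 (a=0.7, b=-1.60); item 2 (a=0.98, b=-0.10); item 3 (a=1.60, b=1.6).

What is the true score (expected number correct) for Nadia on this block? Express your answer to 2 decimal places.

1.35

P(θ) = 1 / (1 + exp(−a(θ − b)))
P_1 = 1/(1+e^{-1.1200}) = 0.7540
P_2 = 1/(1+e^{-0.0980}) = 0.5245
P_3 = 1/(1+e^{2.5600}) = 0.0718
E[score] = 0.7540 + 0.5245 + 0.0718 = 1.3502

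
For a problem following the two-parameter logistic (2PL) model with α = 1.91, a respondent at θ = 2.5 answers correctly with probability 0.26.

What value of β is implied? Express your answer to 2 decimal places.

P(θ) = 1 / (1 + exp(−α(θ − β)))
logit(0.26) = ln(0.26/0.74) = -1.0460
β = θ − logit/(α) = 2.5 − (-1.0460)/1.9100 = 3.0476

3.05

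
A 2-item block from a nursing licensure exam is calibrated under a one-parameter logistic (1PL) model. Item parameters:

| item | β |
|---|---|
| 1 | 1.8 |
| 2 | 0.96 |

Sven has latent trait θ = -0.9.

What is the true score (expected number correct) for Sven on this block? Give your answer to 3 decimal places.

P(θ) = 1 / (1 + exp(−(θ − β)))
P_1 = 1/(1+e^{2.7000}) = 0.0630
P_2 = 1/(1+e^{1.8600}) = 0.1347
E[score] = 0.0630 + 0.1347 = 0.1977

0.198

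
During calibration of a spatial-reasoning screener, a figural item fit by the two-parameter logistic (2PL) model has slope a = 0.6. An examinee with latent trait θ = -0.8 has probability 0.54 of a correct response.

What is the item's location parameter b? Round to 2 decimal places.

P(θ) = 1 / (1 + exp(−a(θ − b)))
logit(0.54) = ln(0.54/0.46) = 0.1603
b = θ − logit/(a) = -0.8 − 0.1603/0.6000 = -1.0672

-1.07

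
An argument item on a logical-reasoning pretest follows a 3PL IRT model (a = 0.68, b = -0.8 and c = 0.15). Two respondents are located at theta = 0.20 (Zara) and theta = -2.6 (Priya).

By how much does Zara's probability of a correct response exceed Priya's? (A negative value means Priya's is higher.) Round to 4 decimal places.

P(theta) = c + (1 − c) · 1 / (1 + exp(−a(theta − b)))
P(Zara) = 0.7142  [exponent 0.6800]
P(Priya) = 0.3431  [exponent -1.2240]
Difference = 0.7142 − 0.3431 = 0.3710

0.3710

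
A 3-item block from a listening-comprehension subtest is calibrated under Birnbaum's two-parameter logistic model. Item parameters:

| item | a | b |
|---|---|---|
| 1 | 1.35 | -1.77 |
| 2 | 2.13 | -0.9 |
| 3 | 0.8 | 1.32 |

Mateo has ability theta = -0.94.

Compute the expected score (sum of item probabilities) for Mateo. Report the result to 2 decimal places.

1.37

P(theta) = 1 / (1 + exp(−a(theta − b)))
P_1 = 1/(1+e^{-1.1205}) = 0.7541
P_2 = 1/(1+e^{0.0852}) = 0.4787
P_3 = 1/(1+e^{1.8080}) = 0.1409
E[score] = 0.7541 + 0.4787 + 0.1409 = 1.3737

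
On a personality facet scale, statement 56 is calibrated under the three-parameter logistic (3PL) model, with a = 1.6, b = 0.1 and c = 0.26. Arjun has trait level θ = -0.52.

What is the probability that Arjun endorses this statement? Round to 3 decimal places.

P(θ) = c + (1 − c) · 1 / (1 + exp(−a(θ − b)))
Exponent: 1.6 × (-0.52 − 0.1) = -0.9920
1/(1 + e^{0.9920}) = 0.2705
P = 0.26 + 0.74 × 0.2705 = 0.4602

0.460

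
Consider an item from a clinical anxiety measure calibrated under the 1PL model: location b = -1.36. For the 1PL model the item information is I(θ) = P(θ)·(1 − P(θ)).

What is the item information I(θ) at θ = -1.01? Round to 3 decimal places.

P = 1/(1+e^{-0.3500}) = 0.5866
P(1−P) = 0.5866 × 0.4134 = 0.2425
I = P(1−P) = 0.24250

0.242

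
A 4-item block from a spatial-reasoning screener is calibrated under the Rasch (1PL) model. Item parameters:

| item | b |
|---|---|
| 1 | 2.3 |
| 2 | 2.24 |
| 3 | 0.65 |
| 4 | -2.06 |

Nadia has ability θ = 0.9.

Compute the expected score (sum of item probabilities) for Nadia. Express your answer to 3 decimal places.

P(θ) = 1 / (1 + exp(−(θ − b)))
P_1 = 1/(1+e^{1.4000}) = 0.1978
P_2 = 1/(1+e^{1.3400}) = 0.2075
P_3 = 1/(1+e^{-0.2500}) = 0.5622
P_4 = 1/(1+e^{-2.9600}) = 0.9507
E[score] = 0.1978 + 0.2075 + 0.5622 + 0.9507 = 1.9182

1.918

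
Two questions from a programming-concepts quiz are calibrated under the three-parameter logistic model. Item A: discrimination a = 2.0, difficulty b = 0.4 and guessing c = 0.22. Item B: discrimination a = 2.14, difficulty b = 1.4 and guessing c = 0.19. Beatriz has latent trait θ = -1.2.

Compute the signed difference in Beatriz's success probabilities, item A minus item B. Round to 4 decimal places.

0.0575

P(θ) = c + (1 − c) · 1 / (1 + exp(−a(θ − b)))
P_A = 0.2505
P_B = 0.1931
P_A − P_B = 0.0575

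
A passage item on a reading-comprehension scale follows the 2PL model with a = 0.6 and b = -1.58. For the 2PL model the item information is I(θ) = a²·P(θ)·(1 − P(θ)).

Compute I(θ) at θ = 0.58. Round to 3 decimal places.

0.061

P = 1/(1+e^{-1.2960}) = 0.7852
P(1−P) = 0.7852 × 0.2148 = 0.1687
I = a² × P(1−P) = 0.6² × 0.1687 = 0.06073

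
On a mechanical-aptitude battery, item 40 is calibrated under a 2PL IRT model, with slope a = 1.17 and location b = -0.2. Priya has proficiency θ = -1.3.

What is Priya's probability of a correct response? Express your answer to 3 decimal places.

0.216

P(θ) = 1 / (1 + exp(−a(θ − b)))
Exponent: 1.17 × (-1.3 − (-0.2)) = -1.2870
1/(1 + e^{1.2870}) = 0.2164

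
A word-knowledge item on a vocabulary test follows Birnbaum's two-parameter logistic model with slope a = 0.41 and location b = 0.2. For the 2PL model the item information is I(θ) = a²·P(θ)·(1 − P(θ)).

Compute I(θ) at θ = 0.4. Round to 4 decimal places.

0.0420

P = 1/(1+e^{-0.0820}) = 0.5205
P(1−P) = 0.5205 × 0.4795 = 0.2496
I = a² × P(1−P) = 0.41² × 0.2496 = 0.04195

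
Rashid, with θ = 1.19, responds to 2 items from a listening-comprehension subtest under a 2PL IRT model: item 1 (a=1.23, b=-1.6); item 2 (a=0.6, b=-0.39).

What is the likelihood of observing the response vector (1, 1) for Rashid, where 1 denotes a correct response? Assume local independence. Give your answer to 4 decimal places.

P(θ) = 1 / (1 + exp(−a(θ − b)))
P_1 = 1/(1+e^{-3.4317}) = 0.9687
P_2 = 1/(1+e^{-0.9480}) = 0.7207
L = P_1 × P_2 = 0.9687 × 0.7207 = 0.69814

0.6981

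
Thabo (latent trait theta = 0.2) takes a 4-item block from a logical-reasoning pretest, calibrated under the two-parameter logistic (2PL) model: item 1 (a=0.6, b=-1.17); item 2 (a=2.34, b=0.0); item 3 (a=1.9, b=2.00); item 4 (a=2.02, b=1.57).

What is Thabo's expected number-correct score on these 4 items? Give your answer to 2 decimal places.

1.40

P(theta) = 1 / (1 + exp(−a(theta − b)))
P_1 = 1/(1+e^{-0.8220}) = 0.6947
P_2 = 1/(1+e^{-0.4680}) = 0.6149
P_3 = 1/(1+e^{3.4200}) = 0.0317
P_4 = 1/(1+e^{2.7674}) = 0.0591
E[score] = 0.6947 + 0.6149 + 0.0317 + 0.0591 = 1.4004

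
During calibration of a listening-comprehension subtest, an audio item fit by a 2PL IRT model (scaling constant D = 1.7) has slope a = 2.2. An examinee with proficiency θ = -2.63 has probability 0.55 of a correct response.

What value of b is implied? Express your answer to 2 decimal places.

-2.68

P(θ) = 1 / (1 + exp(−D·a(θ − b)))
logit(0.55) = ln(0.55/0.45) = 0.2007
b = θ − logit/(1.7·a) = -2.63 − 0.2007/3.7400 = -2.6837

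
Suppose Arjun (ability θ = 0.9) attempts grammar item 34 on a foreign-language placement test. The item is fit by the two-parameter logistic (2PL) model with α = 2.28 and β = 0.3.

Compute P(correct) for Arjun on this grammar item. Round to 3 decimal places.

P(θ) = 1 / (1 + exp(−α(θ − β)))
Exponent: 2.28 × (0.9 − 0.3) = 1.3680
1/(1 + e^{-1.3680}) = 0.7971

0.797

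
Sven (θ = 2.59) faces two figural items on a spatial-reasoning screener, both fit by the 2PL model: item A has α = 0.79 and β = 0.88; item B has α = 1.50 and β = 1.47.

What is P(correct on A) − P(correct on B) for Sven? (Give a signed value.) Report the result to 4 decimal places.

-0.0486

P(θ) = 1 / (1 + exp(−α(θ − β)))
P_A = 0.7943
P_B = 0.8429
P_A − P_B = -0.0486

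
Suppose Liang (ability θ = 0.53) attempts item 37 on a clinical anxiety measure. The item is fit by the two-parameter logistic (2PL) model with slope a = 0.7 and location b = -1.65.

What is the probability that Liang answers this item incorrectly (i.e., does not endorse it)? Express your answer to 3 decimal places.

0.179

P(θ) = 1 / (1 + exp(−a(θ − b)))
Exponent: 0.7 × (0.53 − (-1.65)) = 1.5260
1/(1 + e^{-1.5260}) = 0.8214
P(incorrect) = 1 − 0.8214 = 0.1786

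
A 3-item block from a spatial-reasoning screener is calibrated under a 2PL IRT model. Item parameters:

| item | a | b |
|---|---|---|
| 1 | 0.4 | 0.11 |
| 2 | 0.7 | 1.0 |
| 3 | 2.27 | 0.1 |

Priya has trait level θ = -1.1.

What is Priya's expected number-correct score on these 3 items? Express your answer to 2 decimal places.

0.63

P(θ) = 1 / (1 + exp(−a(θ − b)))
P_1 = 1/(1+e^{0.4840}) = 0.3813
P_2 = 1/(1+e^{1.4700}) = 0.1869
P_3 = 1/(1+e^{2.7240}) = 0.0616
E[score] = 0.3813 + 0.1869 + 0.0616 = 0.6298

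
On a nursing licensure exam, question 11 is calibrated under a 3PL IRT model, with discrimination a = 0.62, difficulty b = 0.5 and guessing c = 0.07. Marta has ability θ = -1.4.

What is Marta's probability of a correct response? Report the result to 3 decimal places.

0.289

P(θ) = c + (1 − c) · 1 / (1 + exp(−a(θ − b)))
Exponent: 0.62 × (-1.4 − 0.5) = -1.1780
1/(1 + e^{1.1780}) = 0.2354
P = 0.07 + 0.93 × 0.2354 = 0.2889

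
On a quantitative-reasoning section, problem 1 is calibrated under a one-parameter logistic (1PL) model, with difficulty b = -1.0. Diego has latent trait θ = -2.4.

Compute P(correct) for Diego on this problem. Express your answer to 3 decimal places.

P(θ) = 1 / (1 + exp(−(θ − b)))
Exponent: (-2.4 − (-1.0)) = -1.4000
1/(1 + e^{1.4000}) = 0.1978
P = 0.1978

0.198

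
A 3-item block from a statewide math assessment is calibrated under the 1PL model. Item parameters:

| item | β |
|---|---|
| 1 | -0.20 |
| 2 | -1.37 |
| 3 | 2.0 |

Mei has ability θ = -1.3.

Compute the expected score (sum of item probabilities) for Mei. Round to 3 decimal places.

P(θ) = 1 / (1 + exp(−(θ − β)))
P_1 = 1/(1+e^{1.1000}) = 0.2497
P_2 = 1/(1+e^{-0.0700}) = 0.5175
P_3 = 1/(1+e^{3.3000}) = 0.0356
E[score] = 0.2497 + 0.5175 + 0.0356 = 0.8028

0.803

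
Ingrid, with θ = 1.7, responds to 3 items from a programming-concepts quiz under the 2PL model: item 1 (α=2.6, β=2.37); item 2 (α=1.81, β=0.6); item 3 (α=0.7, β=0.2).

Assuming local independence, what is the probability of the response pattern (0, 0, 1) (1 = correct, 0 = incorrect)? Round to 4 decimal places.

0.0757

P(θ) = 1 / (1 + exp(−α(θ − β)))
P_1 = 1/(1+e^{1.7420}) = 0.1491
P_2 = 1/(1+e^{-1.9910}) = 0.8798
P_3 = 1/(1+e^{-1.0500}) = 0.7408
L = (1−P_1) × (1−P_2) × P_3 = 0.8509 × 0.1202 × 0.7408 = 0.07574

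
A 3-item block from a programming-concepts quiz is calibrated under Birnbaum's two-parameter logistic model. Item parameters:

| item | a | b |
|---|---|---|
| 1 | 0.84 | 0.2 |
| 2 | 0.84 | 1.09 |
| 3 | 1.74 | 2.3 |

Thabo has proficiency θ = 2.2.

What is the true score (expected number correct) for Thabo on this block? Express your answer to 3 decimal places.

P(θ) = 1 / (1 + exp(−a(θ − b)))
P_1 = 1/(1+e^{-1.6800}) = 0.8429
P_2 = 1/(1+e^{-0.9324}) = 0.7176
P_3 = 1/(1+e^{0.1740}) = 0.4566
E[score] = 0.8429 + 0.7176 + 0.4566 = 2.0171

2.017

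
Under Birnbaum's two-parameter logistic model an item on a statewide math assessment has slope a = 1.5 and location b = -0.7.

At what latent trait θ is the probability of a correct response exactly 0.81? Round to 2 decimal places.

0.27

P(θ) = 1 / (1 + exp(−a(θ − b)))
logit = ln(0.8100/0.1900) = 1.4500
θ = b + logit/(a) = -0.7 + 1.4500/1.5000 = 0.2667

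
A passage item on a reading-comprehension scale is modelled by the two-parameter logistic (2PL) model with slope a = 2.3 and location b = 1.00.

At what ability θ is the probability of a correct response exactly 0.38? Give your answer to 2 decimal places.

P(θ) = 1 / (1 + exp(−a(θ − b)))
logit = ln(0.3800/0.6200) = -0.4895
θ = b + logit/(a) = 1.00 + (-0.4895)/2.3000 = 0.7872

0.79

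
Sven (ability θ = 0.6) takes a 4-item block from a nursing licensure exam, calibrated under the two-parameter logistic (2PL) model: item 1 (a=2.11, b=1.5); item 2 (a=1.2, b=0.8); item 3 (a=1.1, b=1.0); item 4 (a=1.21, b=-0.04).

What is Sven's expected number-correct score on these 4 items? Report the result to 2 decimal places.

P(θ) = 1 / (1 + exp(−a(θ − b)))
P_1 = 1/(1+e^{1.8990}) = 0.1302
P_2 = 1/(1+e^{0.2400}) = 0.4403
P_3 = 1/(1+e^{0.4400}) = 0.3917
P_4 = 1/(1+e^{-0.7744}) = 0.6845
E[score] = 0.1302 + 0.4403 + 0.3917 + 0.6845 = 1.6467

1.65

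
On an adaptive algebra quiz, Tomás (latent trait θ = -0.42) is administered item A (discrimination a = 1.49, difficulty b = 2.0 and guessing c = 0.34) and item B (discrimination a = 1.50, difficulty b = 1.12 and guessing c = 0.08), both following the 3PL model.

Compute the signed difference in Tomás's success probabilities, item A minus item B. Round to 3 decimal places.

0.194

P(θ) = c + (1 − c) · 1 / (1 + exp(−a(θ − b)))
P_A = 0.3575
P_B = 0.1631
P_A − P_B = 0.1944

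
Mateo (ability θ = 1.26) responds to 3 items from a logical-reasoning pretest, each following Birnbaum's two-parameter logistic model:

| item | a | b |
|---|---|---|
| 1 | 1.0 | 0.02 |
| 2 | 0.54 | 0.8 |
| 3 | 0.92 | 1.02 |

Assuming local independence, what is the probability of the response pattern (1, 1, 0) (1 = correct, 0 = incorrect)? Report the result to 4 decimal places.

0.1939

P(θ) = 1 / (1 + exp(−a(θ − b)))
P_1 = 1/(1+e^{-1.2400}) = 0.7756
P_2 = 1/(1+e^{-0.2484}) = 0.5618
P_3 = 1/(1+e^{-0.2208}) = 0.5550
L = P_1 × P_2 × (1−P_3) = 0.7756 × 0.5618 × 0.4450 = 0.19390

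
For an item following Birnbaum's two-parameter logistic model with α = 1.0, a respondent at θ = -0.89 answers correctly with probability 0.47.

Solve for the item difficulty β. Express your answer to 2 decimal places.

-0.77

P(θ) = 1 / (1 + exp(−α(θ − β)))
logit(0.47) = ln(0.47/0.53) = -0.1201
β = θ − logit/(α) = -0.89 − (-0.1201)/1.0000 = -0.7699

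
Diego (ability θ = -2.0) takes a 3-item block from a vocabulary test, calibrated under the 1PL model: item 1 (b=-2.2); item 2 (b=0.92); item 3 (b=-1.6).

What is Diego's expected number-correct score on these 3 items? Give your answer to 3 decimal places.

1.002

P(θ) = 1 / (1 + exp(−(θ − b)))
P_1 = 1/(1+e^{-0.2000}) = 0.5498
P_2 = 1/(1+e^{2.9200}) = 0.0512
P_3 = 1/(1+e^{0.4000}) = 0.4013
E[score] = 0.5498 + 0.0512 + 0.4013 = 1.0023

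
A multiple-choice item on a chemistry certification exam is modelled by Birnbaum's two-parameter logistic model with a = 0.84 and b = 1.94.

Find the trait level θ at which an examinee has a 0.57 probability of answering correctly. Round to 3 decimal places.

2.276

P(θ) = 1 / (1 + exp(−a(θ − b)))
logit = ln(0.5700/0.4300) = 0.2819
θ = b + logit/(a) = 1.94 + 0.2819/0.8400 = 2.2755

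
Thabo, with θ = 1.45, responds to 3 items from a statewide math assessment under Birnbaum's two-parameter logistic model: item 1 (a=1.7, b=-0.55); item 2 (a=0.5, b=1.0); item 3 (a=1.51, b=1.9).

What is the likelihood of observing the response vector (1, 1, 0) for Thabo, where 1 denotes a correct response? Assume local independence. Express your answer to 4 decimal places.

P(θ) = 1 / (1 + exp(−a(θ − b)))
P_1 = 1/(1+e^{-3.4000}) = 0.9677
P_2 = 1/(1+e^{-0.2250}) = 0.5560
P_3 = 1/(1+e^{0.6795}) = 0.3364
L = P_1 × P_2 × (1−P_3) = 0.9677 × 0.5560 × 0.6636 = 0.35707

0.3571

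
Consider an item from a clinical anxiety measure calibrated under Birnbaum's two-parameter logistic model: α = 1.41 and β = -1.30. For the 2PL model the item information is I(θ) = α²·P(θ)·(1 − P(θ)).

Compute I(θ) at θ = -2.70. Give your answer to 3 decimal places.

0.213

P = 1/(1+e^{1.9740}) = 0.1220
P(1−P) = 0.1220 × 0.8780 = 0.1071
I = α² × P(1−P) = 1.41² × 0.1071 = 0.21290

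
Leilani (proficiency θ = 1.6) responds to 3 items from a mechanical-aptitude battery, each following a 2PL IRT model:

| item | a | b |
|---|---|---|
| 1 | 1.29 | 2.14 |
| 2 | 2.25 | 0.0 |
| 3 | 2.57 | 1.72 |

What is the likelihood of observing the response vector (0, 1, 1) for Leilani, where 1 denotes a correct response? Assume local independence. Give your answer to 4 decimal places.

P(θ) = 1 / (1 + exp(−a(θ − b)))
P_1 = 1/(1+e^{0.6966}) = 0.3326
P_2 = 1/(1+e^{-3.6000}) = 0.9734
P_3 = 1/(1+e^{0.3084}) = 0.4235
L = (1−P_1) × P_2 × P_3 = 0.6674 × 0.9734 × 0.4235 = 0.27514

0.2751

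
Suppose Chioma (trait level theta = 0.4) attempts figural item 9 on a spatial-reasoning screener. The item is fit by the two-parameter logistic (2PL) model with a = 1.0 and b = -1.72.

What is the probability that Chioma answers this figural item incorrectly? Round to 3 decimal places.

0.107

P(theta) = 1 / (1 + exp(−a(theta − b)))
Exponent: 1.0 × (0.4 − (-1.72)) = 2.1200
1/(1 + e^{-2.1200}) = 0.8928
P(incorrect) = 1 − 0.8928 = 0.1072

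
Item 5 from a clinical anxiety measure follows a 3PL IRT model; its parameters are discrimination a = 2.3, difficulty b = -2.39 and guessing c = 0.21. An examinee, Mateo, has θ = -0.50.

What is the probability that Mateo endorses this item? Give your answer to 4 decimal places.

P(θ) = c + (1 − c) · 1 / (1 + exp(−a(θ − b)))
Exponent: 2.3 × (-0.50 − (-2.39)) = 4.3470
1/(1 + e^{-4.3470}) = 0.9872
P = 0.21 + 0.79 × 0.9872 = 0.9899

0.9899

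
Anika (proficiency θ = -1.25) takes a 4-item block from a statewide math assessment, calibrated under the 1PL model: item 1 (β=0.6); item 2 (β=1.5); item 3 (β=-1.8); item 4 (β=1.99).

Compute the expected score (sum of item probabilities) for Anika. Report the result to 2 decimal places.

P(θ) = 1 / (1 + exp(−(θ − β)))
P_1 = 1/(1+e^{1.8500}) = 0.1359
P_2 = 1/(1+e^{2.7500}) = 0.0601
P_3 = 1/(1+e^{-0.5500}) = 0.6341
P_4 = 1/(1+e^{3.2400}) = 0.0377
E[score] = 0.1359 + 0.0601 + 0.6341 + 0.0377 = 0.8678

0.87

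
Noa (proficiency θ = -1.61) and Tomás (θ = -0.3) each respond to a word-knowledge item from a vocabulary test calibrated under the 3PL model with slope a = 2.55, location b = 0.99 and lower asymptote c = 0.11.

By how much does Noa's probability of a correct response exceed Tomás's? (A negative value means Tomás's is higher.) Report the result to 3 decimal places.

P(θ) = c + (1 − c) · 1 / (1 + exp(−a(θ − b)))
P(Noa) = 0.1112  [exponent -6.6300]
P(Tomás) = 0.1420  [exponent -3.2895]
Difference = 0.1112 − 0.1420 = -0.0308

-0.031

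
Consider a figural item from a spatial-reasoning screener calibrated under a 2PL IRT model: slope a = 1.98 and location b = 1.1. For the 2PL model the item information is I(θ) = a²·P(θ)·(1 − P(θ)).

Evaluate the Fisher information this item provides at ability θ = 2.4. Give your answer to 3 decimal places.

0.258

P = 1/(1+e^{-2.5740}) = 0.9292
P(1−P) = 0.9292 × 0.0708 = 0.0658
I = a² × P(1−P) = 1.98² × 0.0658 = 0.25802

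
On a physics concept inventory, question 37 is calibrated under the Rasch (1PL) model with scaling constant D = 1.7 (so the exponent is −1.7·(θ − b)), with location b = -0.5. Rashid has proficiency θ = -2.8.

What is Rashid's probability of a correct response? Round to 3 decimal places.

0.020

P(θ) = 1 / (1 + exp(−D·(θ − b)))
Exponent: 1.7 × (-2.8 − (-0.5)) = -3.9100
1/(1 + e^{3.9100}) = 0.0196
P = 0.0196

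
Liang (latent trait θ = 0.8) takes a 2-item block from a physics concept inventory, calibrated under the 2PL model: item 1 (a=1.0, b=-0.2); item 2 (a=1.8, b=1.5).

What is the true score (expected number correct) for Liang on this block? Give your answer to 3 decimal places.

0.952

P(θ) = 1 / (1 + exp(−a(θ − b)))
P_1 = 1/(1+e^{-1.0000}) = 0.7311
P_2 = 1/(1+e^{1.2600}) = 0.2210
E[score] = 0.7311 + 0.2210 = 0.9520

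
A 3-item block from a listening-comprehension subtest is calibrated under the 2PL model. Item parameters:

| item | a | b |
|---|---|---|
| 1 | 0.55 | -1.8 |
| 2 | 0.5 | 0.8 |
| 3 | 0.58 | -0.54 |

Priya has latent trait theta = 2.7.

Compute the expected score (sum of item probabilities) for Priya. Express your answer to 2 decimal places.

P(theta) = 1 / (1 + exp(−a(theta − b)))
P_1 = 1/(1+e^{-2.4750}) = 0.9224
P_2 = 1/(1+e^{-0.9500}) = 0.7211
P_3 = 1/(1+e^{-1.8792}) = 0.8675
E[score] = 0.9224 + 0.7211 + 0.8675 = 2.5110

2.51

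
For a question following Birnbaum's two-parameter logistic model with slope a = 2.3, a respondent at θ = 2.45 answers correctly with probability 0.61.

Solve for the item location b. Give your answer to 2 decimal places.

2.26

P(θ) = 1 / (1 + exp(−a(θ − b)))
logit(0.61) = ln(0.61/0.39) = 0.4473
b = θ − logit/(a) = 2.45 − 0.4473/2.3000 = 2.2555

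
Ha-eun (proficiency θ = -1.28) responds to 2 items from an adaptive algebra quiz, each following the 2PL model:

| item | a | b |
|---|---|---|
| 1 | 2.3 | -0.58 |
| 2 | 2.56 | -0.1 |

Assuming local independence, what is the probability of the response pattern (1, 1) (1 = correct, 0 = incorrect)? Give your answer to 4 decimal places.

0.0077

P(θ) = 1 / (1 + exp(−a(θ − b)))
P_1 = 1/(1+e^{1.6100}) = 0.1666
P_2 = 1/(1+e^{3.0208}) = 0.0465
L = P_1 × P_2 = 0.1666 × 0.0465 = 0.00775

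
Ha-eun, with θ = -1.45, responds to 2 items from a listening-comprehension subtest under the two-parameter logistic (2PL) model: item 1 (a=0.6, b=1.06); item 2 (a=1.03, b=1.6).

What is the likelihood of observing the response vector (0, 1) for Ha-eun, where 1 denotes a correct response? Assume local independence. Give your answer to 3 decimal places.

0.034

P(θ) = 1 / (1 + exp(−a(θ − b)))
P_1 = 1/(1+e^{1.5060}) = 0.1815
P_2 = 1/(1+e^{3.1415}) = 0.0414
L = (1−P_1) × P_2 = 0.8185 × 0.0414 = 0.03391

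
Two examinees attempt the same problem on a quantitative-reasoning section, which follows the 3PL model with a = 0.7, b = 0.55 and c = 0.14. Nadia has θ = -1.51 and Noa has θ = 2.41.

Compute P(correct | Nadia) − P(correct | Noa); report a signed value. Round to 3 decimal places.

P(θ) = c + (1 − c) · 1 / (1 + exp(−a(θ − b)))
P(Nadia) = 0.3045  [exponent -1.4420]
P(Noa) = 0.8161  [exponent 1.3020]
Difference = 0.3045 − 0.8161 = -0.5116

-0.512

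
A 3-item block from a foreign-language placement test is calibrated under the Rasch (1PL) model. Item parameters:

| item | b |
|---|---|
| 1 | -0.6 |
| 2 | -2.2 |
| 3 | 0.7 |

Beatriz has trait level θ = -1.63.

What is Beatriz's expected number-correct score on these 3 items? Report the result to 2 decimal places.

P(θ) = 1 / (1 + exp(−(θ − b)))
P_1 = 1/(1+e^{1.0300}) = 0.2631
P_2 = 1/(1+e^{-0.5700}) = 0.6388
P_3 = 1/(1+e^{2.3300}) = 0.0887
E[score] = 0.2631 + 0.6388 + 0.0887 = 0.9905

0.99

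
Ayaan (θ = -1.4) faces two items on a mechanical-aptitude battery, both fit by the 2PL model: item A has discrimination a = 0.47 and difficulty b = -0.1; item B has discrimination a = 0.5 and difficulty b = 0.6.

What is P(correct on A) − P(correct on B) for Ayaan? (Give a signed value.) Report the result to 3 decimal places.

0.083

P(θ) = 1 / (1 + exp(−a(θ − b)))
P_A = 0.3518
P_B = 0.2689
P_A − P_B = 0.0829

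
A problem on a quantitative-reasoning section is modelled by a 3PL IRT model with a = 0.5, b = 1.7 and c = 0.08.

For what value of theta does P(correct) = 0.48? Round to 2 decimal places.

1.18

P(theta) = c + (1 − c) · 1 / (1 + exp(−a(theta − b)))
Remove guessing floor: (0.48 − 0.08)/(1 − 0.08) = 0.4348
logit = ln(0.4348/0.5652) = -0.2624
theta = b + logit/(a) = 1.7 + (-0.2624)/0.5000 = 1.1753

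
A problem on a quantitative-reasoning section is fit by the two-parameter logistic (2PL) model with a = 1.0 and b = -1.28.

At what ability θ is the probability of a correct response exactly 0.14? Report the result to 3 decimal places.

P(θ) = 1 / (1 + exp(−a(θ − b)))
logit = ln(0.1400/0.8600) = -1.8153
θ = b + logit/(a) = -1.28 + (-1.8153)/1.0000 = -3.0953

-3.095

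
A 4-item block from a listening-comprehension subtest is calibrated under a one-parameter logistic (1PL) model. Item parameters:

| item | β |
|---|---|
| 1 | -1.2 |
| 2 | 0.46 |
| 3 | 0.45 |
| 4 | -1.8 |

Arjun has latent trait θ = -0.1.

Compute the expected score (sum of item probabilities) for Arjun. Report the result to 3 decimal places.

2.325

P(θ) = 1 / (1 + exp(−(θ − β)))
P_1 = 1/(1+e^{-1.1000}) = 0.7503
P_2 = 1/(1+e^{0.5600}) = 0.3635
P_3 = 1/(1+e^{0.5500}) = 0.3659
P_4 = 1/(1+e^{-1.7000}) = 0.8455
E[score] = 0.7503 + 0.3635 + 0.3659 + 0.8455 = 2.3252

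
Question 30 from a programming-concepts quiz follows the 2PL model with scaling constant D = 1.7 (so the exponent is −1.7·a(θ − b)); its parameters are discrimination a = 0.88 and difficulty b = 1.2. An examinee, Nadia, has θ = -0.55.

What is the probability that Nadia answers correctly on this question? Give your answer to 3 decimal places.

0.068

P(θ) = 1 / (1 + exp(−D·a(θ − b)))
Exponent: 1.7 × 0.88 × (-0.55 − 1.2) = -2.6180
1/(1 + e^{2.6180}) = 0.0680
P = 0.0680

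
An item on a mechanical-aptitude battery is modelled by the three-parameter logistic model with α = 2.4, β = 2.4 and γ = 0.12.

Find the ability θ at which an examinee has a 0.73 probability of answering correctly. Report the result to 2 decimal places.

2.74

P(θ) = γ + (1 − γ) · 1 / (1 + exp(−α(θ − β)))
Remove guessing floor: (0.73 − 0.12)/(1 − 0.12) = 0.6932
logit = ln(0.6932/0.3068) = 0.8150
θ = β + logit/(α) = 2.4 + 0.8150/2.4000 = 2.7396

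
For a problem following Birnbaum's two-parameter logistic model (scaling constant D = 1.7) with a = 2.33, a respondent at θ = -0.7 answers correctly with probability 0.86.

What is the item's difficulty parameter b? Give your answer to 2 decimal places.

P(θ) = 1 / (1 + exp(−D·a(θ − b)))
logit(0.86) = ln(0.86/0.14) = 1.8153
b = θ − logit/(1.7·a) = -0.7 − 1.8153/3.9610 = -1.1583

-1.16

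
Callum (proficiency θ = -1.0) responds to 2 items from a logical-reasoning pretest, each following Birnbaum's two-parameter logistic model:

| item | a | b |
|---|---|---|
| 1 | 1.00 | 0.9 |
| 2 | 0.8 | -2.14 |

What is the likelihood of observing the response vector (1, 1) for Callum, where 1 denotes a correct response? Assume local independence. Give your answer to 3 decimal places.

P(θ) = 1 / (1 + exp(−a(θ − b)))
P_1 = 1/(1+e^{1.9000}) = 0.1301
P_2 = 1/(1+e^{-0.9120}) = 0.7134
L = P_1 × P_2 = 0.1301 × 0.7134 = 0.09282

0.093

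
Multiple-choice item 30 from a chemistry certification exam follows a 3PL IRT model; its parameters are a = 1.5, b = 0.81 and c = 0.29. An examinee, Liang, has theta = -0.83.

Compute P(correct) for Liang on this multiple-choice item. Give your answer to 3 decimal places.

0.346

P(theta) = c + (1 − c) · 1 / (1 + exp(−a(theta − b)))
Exponent: 1.5 × (-0.83 − 0.81) = -2.4600
1/(1 + e^{2.4600}) = 0.0787
P = 0.29 + 0.71 × 0.0787 = 0.3459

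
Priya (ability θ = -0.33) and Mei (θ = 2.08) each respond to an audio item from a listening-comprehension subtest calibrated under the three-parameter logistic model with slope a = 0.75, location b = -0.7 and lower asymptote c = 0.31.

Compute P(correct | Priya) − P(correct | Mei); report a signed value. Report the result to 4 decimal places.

-0.2211

P(θ) = c + (1 − c) · 1 / (1 + exp(−a(θ − b)))
P(Priya) = 0.7026  [exponent 0.2775]
P(Mei) = 0.9237  [exponent 2.0850]
Difference = 0.7026 − 0.9237 = -0.2211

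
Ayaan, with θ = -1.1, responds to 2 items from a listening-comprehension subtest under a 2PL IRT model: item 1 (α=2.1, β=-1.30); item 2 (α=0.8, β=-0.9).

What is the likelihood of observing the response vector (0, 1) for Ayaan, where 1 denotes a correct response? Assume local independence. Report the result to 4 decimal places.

P(θ) = 1 / (1 + exp(−α(θ − β)))
P_1 = 1/(1+e^{-0.4200}) = 0.6035
P_2 = 1/(1+e^{0.1600}) = 0.4601
L = (1−P_1) × P_2 = 0.3965 × 0.4601 = 0.18243

0.1824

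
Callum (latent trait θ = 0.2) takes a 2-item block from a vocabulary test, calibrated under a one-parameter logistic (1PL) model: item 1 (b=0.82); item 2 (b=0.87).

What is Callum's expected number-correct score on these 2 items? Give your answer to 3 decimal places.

P(θ) = 1 / (1 + exp(−(θ − b)))
P_1 = 1/(1+e^{0.6200}) = 0.3498
P_2 = 1/(1+e^{0.6700}) = 0.3385
E[score] = 0.3498 + 0.3385 = 0.6883

0.688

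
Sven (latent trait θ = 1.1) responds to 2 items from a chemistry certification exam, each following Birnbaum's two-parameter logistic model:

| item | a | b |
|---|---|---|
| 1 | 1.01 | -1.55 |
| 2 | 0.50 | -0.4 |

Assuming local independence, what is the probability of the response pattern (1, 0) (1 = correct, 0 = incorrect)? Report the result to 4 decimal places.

0.3002

P(θ) = 1 / (1 + exp(−a(θ − b)))
P_1 = 1/(1+e^{-2.6765}) = 0.9356
P_2 = 1/(1+e^{-0.7500}) = 0.6792
L = P_1 × (1−P_2) = 0.9356 × 0.3208 = 0.30017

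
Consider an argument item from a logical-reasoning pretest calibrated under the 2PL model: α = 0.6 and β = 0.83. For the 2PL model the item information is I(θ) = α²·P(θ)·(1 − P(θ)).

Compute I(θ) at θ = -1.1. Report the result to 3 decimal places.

P = 1/(1+e^{1.1580}) = 0.2390
P(1−P) = 0.2390 × 0.7610 = 0.1819
I = α² × P(1−P) = 0.6² × 0.1819 = 0.06548

0.065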